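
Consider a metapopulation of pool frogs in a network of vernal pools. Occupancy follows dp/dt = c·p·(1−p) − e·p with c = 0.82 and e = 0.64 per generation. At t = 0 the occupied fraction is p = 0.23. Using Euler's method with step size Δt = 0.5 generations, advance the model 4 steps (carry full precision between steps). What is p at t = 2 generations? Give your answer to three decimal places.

0.227

Update rule: p ← p + [c·p·(1−p) − e·p]·Δt with Δt = 0.5.
t = 0.5: p = 0.23000 + (-0.00099) = 0.22901
t = 1: p = 0.22901 + (-0.00089) = 0.22812
t = 1.5: p = 0.22812 + (-0.00080) = 0.22731
t = 2: p = 0.22731 + (-0.00073) = 0.22659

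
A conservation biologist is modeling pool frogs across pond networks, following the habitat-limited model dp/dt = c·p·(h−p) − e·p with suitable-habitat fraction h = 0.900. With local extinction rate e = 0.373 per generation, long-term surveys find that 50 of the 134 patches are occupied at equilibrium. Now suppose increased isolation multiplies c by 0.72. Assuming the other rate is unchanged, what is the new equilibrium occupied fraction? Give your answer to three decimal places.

0.168

Observed p* = 50/134 = 0.37313.
Balance c(h−p*) = e gives c = e/(0.9 − 0.37313) = 0.373/0.52687 = 0.70795.
New p* = 0.9 − e/c = 0.9 − 0.37300/0.50972 = 0.16823.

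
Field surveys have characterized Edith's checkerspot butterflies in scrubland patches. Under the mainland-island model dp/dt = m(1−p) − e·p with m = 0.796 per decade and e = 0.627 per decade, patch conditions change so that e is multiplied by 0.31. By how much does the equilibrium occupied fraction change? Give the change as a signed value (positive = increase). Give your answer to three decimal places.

Before: p* = 0.796/(0.796+0.627) = 0.5594.
After: m = 0.796, e = 0.19437; p* = 0.796/0.9904 = 0.8037.
Δp* = 0.8037 − 0.5594 = +0.2444.

0.244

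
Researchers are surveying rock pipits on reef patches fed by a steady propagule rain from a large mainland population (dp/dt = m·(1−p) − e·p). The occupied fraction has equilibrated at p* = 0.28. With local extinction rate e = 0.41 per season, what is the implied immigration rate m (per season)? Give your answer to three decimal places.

0.159

At equilibrium m(1−p*) = e·p*, so m = e·p*/(1−p*).
m = 0.41 × 0.28 / 0.7200 = 0.1148/0.7200 = 0.1594.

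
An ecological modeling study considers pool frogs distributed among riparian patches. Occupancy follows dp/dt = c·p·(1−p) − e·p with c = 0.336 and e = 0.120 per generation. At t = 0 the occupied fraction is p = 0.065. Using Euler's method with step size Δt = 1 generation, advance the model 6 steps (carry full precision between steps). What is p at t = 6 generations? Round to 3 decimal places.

0.176

Update rule: p ← p + [c·p·(1−p) − e·p]·Δt with Δt = 1.
step 1: Δp = +0.01262, p = 0.07762
step 2: Δp = +0.01474, p = 0.09236
step 3: Δp = +0.01708, p = 0.10945
step 4: Δp = +0.01962, p = 0.12906
step 5: Δp = +0.02228, p = 0.15134
step 6: Δp = +0.02499, p = 0.17634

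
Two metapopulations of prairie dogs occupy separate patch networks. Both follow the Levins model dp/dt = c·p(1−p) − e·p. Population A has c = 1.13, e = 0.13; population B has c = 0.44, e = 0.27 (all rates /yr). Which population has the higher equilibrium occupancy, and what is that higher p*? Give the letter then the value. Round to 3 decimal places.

A, 0.885

A: p*_A = 1 − 0.13/1.13 = 0.8850.
B: p*_B = 1 − 0.27/0.44 = 0.3864.
A is higher at 0.8850.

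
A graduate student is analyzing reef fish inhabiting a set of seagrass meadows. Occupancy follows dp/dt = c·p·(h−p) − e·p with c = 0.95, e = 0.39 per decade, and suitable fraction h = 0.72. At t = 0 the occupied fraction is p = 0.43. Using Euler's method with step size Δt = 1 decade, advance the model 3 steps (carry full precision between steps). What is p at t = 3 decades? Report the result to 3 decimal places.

Update rule: p ← p + [c·p·(h−p) − e·p]·Δt with Δt = 1.
t = 1: p = 0.43000 + (-0.04924) = 0.38076
t = 2: p = 0.38076 + (-0.02579) = 0.35498
t = 3: p = 0.35498 + (-0.01535) = 0.33963

0.340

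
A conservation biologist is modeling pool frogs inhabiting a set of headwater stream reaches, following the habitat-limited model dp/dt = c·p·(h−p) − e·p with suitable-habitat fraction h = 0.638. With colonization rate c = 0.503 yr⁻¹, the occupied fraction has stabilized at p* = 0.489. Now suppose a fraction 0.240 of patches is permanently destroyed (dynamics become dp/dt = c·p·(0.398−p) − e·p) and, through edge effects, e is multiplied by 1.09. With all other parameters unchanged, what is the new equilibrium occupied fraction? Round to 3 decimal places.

Balance c(h−p*) = e gives e = 0.503×(0.638 − 0.48900) = 0.07495.
New p* = 0.398 − e/c = 0.398 − 0.08170/0.50300 = 0.23557.

0.236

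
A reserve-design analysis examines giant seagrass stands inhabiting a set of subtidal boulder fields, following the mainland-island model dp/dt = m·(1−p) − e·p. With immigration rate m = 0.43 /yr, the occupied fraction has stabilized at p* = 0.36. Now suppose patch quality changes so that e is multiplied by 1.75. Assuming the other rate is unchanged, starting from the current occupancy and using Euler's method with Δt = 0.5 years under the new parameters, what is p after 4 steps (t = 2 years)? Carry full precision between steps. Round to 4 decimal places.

0.2433

Balance m(1−p*) = e·p* gives e = m(1−p*)/p* = 0.43×0.64000/0.36000 = 0.76444.
Starting from p₀ = 0.36000; update p ← p + (dp/dt)·Δt with the new parameters.
t = 0.5: p = 0.36000 + (-0.10320) = 0.25680
t = 1: p = 0.25680 + (-0.01198) = 0.24482
t = 1.5: p = 0.24482 + (-0.00139) = 0.24343
t = 2: p = 0.24343 + (-0.00016) = 0.24326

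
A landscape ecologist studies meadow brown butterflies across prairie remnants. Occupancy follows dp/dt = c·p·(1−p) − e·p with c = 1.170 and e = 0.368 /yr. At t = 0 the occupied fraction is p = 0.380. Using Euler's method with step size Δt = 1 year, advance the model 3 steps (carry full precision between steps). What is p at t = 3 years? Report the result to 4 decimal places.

Update rule: p ← p + [c·p·(1−p) − e·p]·Δt with Δt = 1.
step 1: Δp = +0.13581, p = 0.51581
step 2: Δp = +0.10239, p = 0.61820
step 3: Δp = +0.04866, p = 0.66686

0.6669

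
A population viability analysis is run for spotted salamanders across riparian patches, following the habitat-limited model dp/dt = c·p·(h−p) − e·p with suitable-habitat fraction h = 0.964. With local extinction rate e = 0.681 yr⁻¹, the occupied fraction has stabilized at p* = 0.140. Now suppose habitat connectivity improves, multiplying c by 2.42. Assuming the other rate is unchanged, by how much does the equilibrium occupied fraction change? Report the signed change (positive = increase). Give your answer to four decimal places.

Balance c(h−p*) = e gives c = e/(0.964 − 0.14000) = 0.681/0.82400 = 0.82646.
New p* = 0.964 − e/c = 0.964 − 0.68100/2.00003 = 0.62351.
Δp* = 0.62351 − 0.14000 = +0.48351.

0.4835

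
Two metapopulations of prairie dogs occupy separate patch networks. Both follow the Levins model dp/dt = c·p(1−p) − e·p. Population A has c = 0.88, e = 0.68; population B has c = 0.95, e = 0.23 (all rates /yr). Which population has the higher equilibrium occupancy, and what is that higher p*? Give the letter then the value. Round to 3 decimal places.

B, 0.758

A: p*_A = 1 − 0.68/0.88 = 0.2273.
B: p*_B = 1 − 0.23/0.95 = 0.7579.
B is higher at 0.7579.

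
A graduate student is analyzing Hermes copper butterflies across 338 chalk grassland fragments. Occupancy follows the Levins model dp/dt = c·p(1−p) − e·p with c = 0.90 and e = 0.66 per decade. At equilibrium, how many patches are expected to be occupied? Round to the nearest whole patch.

90

p* = 1 − e/c = 1 − 0.66/0.90 = 0.2667.
Expected occupied patches = N × p* = 338 × 0.2667 = 90.13 ≈ 90.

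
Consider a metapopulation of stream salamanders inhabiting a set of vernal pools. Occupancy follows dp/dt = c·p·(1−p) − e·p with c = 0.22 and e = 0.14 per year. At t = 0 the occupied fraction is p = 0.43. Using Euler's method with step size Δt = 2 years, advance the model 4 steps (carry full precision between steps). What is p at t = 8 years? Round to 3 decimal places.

Update rule: p ← p + [c·p·(1−p) − e·p]·Δt with Δt = 2.
t = 2: p = 0.43000 + (-0.01256) = 0.41744
t = 4: p = 0.41744 + (-0.00988) = 0.40756
t = 6: p = 0.40756 + (-0.00788) = 0.39968
t = 8: p = 0.39968 + (-0.00634) = 0.39334

0.393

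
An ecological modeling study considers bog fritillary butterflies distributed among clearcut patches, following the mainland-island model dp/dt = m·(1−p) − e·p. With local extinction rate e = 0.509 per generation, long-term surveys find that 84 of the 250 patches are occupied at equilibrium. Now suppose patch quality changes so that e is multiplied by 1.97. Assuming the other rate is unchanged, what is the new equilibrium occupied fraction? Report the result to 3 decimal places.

0.204

Observed p* = 84/250 = 0.33600.
Balance m(1−p*) = e·p* gives m = e·p*/(1−p*) = 0.509×0.33600/0.66400 = 0.25757.
New p* = m/(m+e) = 0.25757/(0.25757+1.00273) = 0.20437.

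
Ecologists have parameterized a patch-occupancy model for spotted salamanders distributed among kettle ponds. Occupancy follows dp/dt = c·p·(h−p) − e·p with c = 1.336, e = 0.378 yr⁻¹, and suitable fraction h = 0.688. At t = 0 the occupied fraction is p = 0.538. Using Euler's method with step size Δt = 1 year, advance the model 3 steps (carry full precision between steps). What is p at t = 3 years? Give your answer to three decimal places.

0.412

Update rule: p ← p + [c·p·(h−p) − e·p]·Δt with Δt = 1.
step 1: Δp = -0.09555, p = 0.44245
step 2: Δp = -0.02210, p = 0.42035
step 3: Δp = -0.00858, p = 0.41177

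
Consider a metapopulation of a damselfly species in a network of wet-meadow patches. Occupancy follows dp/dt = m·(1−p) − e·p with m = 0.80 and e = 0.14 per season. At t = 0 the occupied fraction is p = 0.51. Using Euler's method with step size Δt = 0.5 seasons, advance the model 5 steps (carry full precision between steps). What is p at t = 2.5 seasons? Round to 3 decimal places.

0.837

Update rule: p ← p + [m·(1−p) − e·p]·Δt with Δt = 0.5.
step 1: Δp = +0.16030, p = 0.67030
step 2: Δp = +0.08496, p = 0.75526
step 3: Δp = +0.04503, p = 0.80029
step 4: Δp = +0.02386, p = 0.82415
step 5: Δp = +0.01265, p = 0.83680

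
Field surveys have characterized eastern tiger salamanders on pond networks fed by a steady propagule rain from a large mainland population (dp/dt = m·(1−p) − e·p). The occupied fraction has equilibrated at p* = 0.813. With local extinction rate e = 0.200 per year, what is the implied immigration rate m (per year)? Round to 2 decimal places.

0.87

At equilibrium m(1−p*) = e·p*, so m = e·p*/(1−p*).
m = 0.200 × 0.813 / 0.1870 = 0.1626/0.1870 = 0.8695.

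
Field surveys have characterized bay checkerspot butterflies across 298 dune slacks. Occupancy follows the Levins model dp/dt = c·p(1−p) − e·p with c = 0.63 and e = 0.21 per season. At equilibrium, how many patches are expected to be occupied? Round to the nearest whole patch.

199

p* = 1 − e/c = 1 − 0.21/0.63 = 0.6667.
Expected occupied patches = N × p* = 298 × 0.6667 = 198.67 ≈ 199.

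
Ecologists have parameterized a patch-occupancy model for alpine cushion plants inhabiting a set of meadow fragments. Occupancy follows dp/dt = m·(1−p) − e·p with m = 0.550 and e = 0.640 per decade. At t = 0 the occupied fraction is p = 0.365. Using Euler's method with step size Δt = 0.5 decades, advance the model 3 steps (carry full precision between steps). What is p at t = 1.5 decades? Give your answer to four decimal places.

Update rule: p ← p + [m·(1−p) − e·p]·Δt with Δt = 0.5.
p: 0.36500 → 0.42283  (Δp = +0.05783)
p: 0.42283 → 0.44624  (Δp = +0.02342)
p: 0.44624 → 0.45573  (Δp = +0.00948)

0.4557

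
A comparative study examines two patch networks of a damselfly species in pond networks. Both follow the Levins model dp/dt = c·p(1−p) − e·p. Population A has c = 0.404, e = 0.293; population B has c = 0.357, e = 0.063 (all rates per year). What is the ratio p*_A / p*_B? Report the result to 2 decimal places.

0.33

A: p*_A = 1 − 0.293/0.404 = 0.2748.
B: p*_B = 1 − 0.063/0.357 = 0.8235.
p*_A / p*_B = 0.2748/0.8235 = 0.3336.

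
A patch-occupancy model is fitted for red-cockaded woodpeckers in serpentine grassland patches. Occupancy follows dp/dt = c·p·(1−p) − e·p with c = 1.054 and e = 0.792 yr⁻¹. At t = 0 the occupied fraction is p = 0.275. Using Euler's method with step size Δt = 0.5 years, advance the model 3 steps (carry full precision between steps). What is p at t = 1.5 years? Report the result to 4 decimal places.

0.2652

Update rule: p ← p + [c·p·(1−p) − e·p]·Δt with Δt = 0.5.
step 1: Δp = -0.00383, p = 0.27117
step 2: Δp = -0.00323, p = 0.26794
step 3: Δp = -0.00273, p = 0.26521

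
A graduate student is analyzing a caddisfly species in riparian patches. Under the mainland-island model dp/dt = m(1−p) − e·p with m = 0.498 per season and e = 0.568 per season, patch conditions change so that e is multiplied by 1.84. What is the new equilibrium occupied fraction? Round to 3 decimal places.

0.323

Before: p* = 0.498/(0.498+0.568) = 0.4672.
After: m = 0.498, e = 1.04512; p* = 0.498/1.5431 = 0.3227.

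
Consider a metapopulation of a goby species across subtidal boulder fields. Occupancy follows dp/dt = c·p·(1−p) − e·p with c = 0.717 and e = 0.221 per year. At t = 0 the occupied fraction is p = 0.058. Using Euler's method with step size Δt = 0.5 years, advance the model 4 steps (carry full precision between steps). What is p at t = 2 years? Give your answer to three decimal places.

0.128

Update rule: p ← p + [c·p·(1−p) − e·p]·Δt with Δt = 0.5.
step 1: Δp = +0.01318, p = 0.07118
step 2: Δp = +0.01584, p = 0.08701
step 3: Δp = +0.01887, p = 0.10588
step 4: Δp = +0.02224, p = 0.12812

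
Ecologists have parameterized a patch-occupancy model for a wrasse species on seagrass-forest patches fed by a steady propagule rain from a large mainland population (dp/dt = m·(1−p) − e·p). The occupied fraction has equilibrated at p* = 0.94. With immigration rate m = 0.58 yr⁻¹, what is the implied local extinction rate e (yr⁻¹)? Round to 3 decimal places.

0.037

At equilibrium m(1−p*) = e·p*, so e = m(1−p*)/p*.
e = 0.58 × 0.0600 / 0.94 = 0.0370.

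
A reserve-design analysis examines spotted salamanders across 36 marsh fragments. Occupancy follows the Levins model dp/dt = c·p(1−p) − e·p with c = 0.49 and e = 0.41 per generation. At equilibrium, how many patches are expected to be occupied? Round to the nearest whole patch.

p* = 1 − e/c = 1 − 0.41/0.49 = 0.1633.
Expected occupied patches = N × p* = 36 × 0.1633 = 5.88 ≈ 6.

6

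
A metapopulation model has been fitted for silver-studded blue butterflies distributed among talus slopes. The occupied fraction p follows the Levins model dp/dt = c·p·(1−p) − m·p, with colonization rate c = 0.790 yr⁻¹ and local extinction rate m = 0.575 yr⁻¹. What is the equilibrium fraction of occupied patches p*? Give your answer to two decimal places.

0.27

Setting dp/dt = 0 and dividing through by p* gives c·(1−p*) = m.
So p* = 1 − m/c = 1 − 0.575/0.790 = 1 − 0.7278 = 0.2722.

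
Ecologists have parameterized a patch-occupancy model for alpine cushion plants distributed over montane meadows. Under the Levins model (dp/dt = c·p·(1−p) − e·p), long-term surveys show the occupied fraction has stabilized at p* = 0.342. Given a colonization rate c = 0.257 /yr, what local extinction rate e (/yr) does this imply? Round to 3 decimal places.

0.169

At equilibrium c(1−p*) = e.
e = 0.257 × (1 − 0.342) = 0.257 × 0.6580 = 0.1691.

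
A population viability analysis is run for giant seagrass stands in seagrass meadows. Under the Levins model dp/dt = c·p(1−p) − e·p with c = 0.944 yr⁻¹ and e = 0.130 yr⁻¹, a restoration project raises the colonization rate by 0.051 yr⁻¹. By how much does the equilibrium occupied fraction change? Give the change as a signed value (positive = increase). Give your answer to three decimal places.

0.007

Before: p* = 1 − 0.130/0.944 = 0.8623.
After the change, c = 0.995, e = 0.13, so p* = 1 − 0.13/0.995 = 0.8693.
Δp* = 0.8693 − 0.8623 = +0.0071.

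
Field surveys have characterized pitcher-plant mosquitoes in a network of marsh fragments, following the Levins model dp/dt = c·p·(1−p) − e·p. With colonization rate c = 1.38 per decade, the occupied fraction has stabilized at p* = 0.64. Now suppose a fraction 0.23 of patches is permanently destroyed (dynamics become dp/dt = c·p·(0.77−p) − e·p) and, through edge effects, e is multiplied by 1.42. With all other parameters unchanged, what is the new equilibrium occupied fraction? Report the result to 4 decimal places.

0.2588

Balance c(1−p*) = e gives e = 1.38×(1 − 0.64000) = 0.49680.
New p* = 0.77 − e/c = 0.77 − 0.70546/1.38000 = 0.25880.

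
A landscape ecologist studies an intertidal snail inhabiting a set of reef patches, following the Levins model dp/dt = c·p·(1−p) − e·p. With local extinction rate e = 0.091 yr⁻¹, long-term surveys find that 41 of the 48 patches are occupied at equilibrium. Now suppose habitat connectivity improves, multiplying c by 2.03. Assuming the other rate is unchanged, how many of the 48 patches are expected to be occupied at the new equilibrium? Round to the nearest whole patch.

Observed p* = 41/48 = 0.85417.
Balance c(1−p*) = e gives c = e/(1 − 0.85417) = 0.091/0.14583 = 0.62401.
New p* = 1 − e/c = 1 − 0.09100/1.26674 = 0.92816.
Expected occupied = 48 × 0.92816 = 44.55 ≈ 45.

45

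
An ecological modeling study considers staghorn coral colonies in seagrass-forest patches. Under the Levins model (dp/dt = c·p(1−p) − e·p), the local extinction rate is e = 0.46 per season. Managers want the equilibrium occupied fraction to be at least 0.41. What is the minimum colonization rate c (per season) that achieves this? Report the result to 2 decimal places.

p* = 1 − e/c ≥ 0.41 requires e/c ≤ 0.5900, i.e. c ≥ e/0.5900.
c_min = 0.46/0.5900 = 0.7797.

0.78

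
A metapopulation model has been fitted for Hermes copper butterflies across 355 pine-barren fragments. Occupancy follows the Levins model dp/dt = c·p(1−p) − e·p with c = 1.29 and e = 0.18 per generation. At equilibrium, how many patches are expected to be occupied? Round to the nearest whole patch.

p* = 1 − e/c = 1 − 0.18/1.29 = 0.8605.
Expected occupied patches = N × p* = 355 × 0.8605 = 305.47 ≈ 305.

305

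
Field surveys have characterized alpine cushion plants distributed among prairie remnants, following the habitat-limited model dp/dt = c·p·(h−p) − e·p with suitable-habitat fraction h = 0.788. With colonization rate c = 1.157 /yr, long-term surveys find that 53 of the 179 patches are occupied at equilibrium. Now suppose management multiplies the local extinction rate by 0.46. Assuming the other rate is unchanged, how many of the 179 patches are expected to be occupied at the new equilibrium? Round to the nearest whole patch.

101

Observed p* = 53/179 = 0.29609.
Balance c(h−p*) = e gives e = 1.157×(0.788 − 0.29609) = 0.56914.
New p* = 0.788 − e/c = 0.788 − 0.26180/1.15700 = 0.56173.
Expected occupied = 179 × 0.56173 = 100.55 ≈ 101.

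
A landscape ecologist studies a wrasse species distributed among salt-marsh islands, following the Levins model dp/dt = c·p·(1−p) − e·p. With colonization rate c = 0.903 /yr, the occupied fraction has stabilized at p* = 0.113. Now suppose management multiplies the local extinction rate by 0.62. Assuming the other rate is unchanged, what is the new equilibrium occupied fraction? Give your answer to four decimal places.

Balance c(1−p*) = e gives e = 0.903×(1 − 0.11300) = 0.80096.
New p* = 1 − e/c = 1 − 0.49660/0.90300 = 0.45006.

0.4501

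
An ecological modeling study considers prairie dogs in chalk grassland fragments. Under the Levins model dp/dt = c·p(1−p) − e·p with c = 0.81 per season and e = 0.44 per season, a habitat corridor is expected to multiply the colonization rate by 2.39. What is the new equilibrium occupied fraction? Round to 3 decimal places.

0.773

Before: p* = 1 − 0.44/0.81 = 0.4568.
After the change, c = 1.9359, e = 0.44, so p* = 1 − 0.44/1.9359 = 0.7727.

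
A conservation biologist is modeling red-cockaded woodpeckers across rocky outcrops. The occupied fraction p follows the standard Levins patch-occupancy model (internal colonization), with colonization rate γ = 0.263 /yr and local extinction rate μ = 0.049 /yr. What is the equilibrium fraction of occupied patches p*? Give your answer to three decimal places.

Setting dp/dt = 0 and dividing through by p* gives γ·(1−p*) = μ.
So p* = 1 − μ/γ = 1 − 0.049/0.263 = 1 − 0.1863 = 0.8137.

0.814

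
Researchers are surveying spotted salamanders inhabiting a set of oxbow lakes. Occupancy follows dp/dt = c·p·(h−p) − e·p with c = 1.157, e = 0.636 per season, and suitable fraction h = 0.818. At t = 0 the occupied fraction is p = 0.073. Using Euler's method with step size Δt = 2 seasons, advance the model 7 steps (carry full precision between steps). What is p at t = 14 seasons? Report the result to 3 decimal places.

0.264

Update rule: p ← p + [c·p·(h−p) − e·p]·Δt with Δt = 2.
t = 2: p = 0.07300 + (+0.03299) = 0.10599
t = 4: p = 0.10599 + (+0.03981) = 0.14580
t = 6: p = 0.14580 + (+0.04133) = 0.18713
t = 8: p = 0.18713 + (+0.03515) = 0.22228
t = 10: p = 0.22228 + (+0.02367) = 0.24595
t = 12: p = 0.24595 + (+0.01272) = 0.25867
t = 14: p = 0.25867 + (+0.00576) = 0.26444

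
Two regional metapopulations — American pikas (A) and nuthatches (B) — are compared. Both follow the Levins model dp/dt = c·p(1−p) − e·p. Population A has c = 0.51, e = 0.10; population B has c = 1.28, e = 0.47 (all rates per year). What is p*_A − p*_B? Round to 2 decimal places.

A: p*_A = 1 − 0.10/0.51 = 0.8039.
B: p*_B = 1 − 0.47/1.28 = 0.6328.
p*_A − p*_B = 0.8039 − 0.6328 = 0.1711.

0.17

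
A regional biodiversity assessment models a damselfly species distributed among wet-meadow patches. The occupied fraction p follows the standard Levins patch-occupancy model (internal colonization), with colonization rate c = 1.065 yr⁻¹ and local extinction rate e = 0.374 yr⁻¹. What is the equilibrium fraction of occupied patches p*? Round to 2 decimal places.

At equilibrium, colonization balances extinction: c·p*·(1−p*) = e·p*.
So p* = 1 − e/c = 1 − 0.374/1.065 = 1 − 0.3512 = 0.6488.

0.65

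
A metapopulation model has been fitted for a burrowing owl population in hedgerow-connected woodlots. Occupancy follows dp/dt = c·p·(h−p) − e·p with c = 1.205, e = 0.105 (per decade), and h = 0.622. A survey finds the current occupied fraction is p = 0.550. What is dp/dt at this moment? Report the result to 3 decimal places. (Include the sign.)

Colonization term: c·p·(h−p) = 1.205×0.550×0.0720 = 0.04772.
Extinction term: e·p = 0.05775.
dp/dt = 0.04772 − 0.05775 = -0.01003.

-0.010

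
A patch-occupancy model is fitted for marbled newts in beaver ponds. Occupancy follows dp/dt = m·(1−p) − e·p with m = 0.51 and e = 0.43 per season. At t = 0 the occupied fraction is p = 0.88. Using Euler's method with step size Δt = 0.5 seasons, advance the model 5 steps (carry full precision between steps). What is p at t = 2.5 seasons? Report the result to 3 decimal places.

0.557

Update rule: p ← p + [m·(1−p) − e·p]·Δt with Δt = 0.5.
t = 0.5: p = 0.88000 + (-0.15860) = 0.72140
t = 1: p = 0.72140 + (-0.08406) = 0.63734
t = 1.5: p = 0.63734 + (-0.04455) = 0.59279
t = 2: p = 0.59279 + (-0.02361) = 0.56918
t = 2.5: p = 0.56918 + (-0.01251) = 0.55667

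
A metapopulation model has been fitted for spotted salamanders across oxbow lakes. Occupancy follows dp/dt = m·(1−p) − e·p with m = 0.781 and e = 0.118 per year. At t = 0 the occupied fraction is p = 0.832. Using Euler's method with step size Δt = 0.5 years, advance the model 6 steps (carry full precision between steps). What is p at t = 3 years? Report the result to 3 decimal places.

Update rule: p ← p + [m·(1−p) − e·p]·Δt with Δt = 0.5.
step 1: Δp = +0.01652, p = 0.84852
step 2: Δp = +0.00909, p = 0.85761
step 3: Δp = +0.00501, p = 0.86261
step 4: Δp = +0.00276, p = 0.86537
step 5: Δp = +0.00152, p = 0.86689
step 6: Δp = +0.00084, p = 0.86772

0.868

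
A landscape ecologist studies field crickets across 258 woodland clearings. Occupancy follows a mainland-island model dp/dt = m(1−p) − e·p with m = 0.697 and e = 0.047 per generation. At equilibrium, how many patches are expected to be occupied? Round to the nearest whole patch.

p* = m/(m+e) = 0.697/0.7440 = 0.9368.
Expected occupied patches = N × p* = 258 × 0.9368 = 241.70 ≈ 242.

242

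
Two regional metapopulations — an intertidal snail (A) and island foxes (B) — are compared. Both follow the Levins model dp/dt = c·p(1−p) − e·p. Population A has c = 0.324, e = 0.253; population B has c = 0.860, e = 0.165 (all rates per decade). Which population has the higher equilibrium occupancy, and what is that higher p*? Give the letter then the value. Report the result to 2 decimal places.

A: p*_A = 1 − 0.253/0.324 = 0.2191.
B: p*_B = 1 − 0.165/0.860 = 0.8081.
B is higher at 0.8081.

B, 0.81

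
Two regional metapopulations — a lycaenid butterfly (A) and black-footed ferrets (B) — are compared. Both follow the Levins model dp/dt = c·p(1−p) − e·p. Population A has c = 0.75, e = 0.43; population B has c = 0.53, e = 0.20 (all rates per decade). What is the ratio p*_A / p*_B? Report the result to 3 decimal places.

0.685

A: p*_A = 1 − 0.43/0.75 = 0.4267.
B: p*_B = 1 − 0.20/0.53 = 0.6226.
p*_A / p*_B = 0.4267/0.6226 = 0.6853.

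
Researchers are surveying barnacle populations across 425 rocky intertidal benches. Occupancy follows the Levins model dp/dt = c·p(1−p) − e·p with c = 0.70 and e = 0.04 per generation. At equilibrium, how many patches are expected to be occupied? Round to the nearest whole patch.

p* = 1 − e/c = 1 − 0.04/0.70 = 0.9429.
Expected occupied patches = N × p* = 425 × 0.9429 = 400.71 ≈ 401.

401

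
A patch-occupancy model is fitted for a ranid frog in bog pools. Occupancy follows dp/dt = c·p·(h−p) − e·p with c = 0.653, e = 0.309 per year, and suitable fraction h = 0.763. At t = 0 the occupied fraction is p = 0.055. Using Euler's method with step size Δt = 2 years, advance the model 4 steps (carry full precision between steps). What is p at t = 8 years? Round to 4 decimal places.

0.1425

Update rule: p ← p + [c·p·(h−p) − e·p]·Δt with Δt = 2.
step 1: Δp = +0.01687, p = 0.07187
step 2: Δp = +0.02045, p = 0.09232
step 3: Δp = +0.02381, p = 0.11613
step 4: Δp = +0.02634, p = 0.14247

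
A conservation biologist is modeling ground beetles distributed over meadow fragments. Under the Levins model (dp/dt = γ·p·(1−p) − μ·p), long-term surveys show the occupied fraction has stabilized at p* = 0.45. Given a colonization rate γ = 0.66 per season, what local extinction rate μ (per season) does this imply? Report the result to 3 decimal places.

0.363

At equilibrium γ(1−p*) = μ.
μ = 0.66 × (1 − 0.45) = 0.66 × 0.5500 = 0.3630.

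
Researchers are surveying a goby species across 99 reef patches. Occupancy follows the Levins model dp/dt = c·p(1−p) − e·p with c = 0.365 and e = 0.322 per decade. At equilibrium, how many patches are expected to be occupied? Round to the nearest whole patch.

p* = 1 − e/c = 1 − 0.322/0.365 = 0.1178.
Expected occupied patches = N × p* = 99 × 0.1178 = 11.66 ≈ 12.

12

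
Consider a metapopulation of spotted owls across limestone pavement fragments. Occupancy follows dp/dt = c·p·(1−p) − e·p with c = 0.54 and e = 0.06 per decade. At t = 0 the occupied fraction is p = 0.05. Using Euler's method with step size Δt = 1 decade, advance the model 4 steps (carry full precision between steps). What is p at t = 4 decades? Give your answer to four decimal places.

Update rule: p ← p + [c·p·(1−p) − e·p]·Δt with Δt = 1.
t = 1: p = 0.05000 + (+0.02265) = 0.07265
t = 2: p = 0.07265 + (+0.03202) = 0.10467
t = 3: p = 0.10467 + (+0.04433) = 0.14900
t = 4: p = 0.14900 + (+0.05953) = 0.20853

0.2085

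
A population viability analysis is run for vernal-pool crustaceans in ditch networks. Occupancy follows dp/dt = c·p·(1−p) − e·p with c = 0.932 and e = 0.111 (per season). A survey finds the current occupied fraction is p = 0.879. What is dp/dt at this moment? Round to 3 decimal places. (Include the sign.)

0.002

Colonization term: c·p·(1−p) = 0.932×0.879×0.1210 = 0.09913.
Extinction term: e·p = 0.09757.
dp/dt = 0.09913 − 0.09757 = 0.00156.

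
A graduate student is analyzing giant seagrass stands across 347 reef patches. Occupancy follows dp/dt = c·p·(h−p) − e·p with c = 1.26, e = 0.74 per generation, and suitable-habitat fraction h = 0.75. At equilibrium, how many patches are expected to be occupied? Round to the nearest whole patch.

56

p* = h − e/c = 0.75 − 0.5873 = 0.1627.
Expected occupied patches = N × p* = 347 × 0.1627 = 56.46 ≈ 56.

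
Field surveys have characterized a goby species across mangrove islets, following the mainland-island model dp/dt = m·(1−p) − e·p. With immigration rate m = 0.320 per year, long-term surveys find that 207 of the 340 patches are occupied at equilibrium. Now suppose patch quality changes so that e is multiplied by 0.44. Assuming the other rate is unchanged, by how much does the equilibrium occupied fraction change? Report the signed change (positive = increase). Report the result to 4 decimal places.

0.1708

Observed p* = 207/340 = 0.60882.
Balance m(1−p*) = e·p* gives e = m(1−p*)/p* = 0.320×0.39118/0.60882 = 0.20561.
New p* = m/(m+e) = 0.32000/(0.32000+0.09047) = 0.77959.
Δp* = 0.77959 − 0.60882 = +0.17077.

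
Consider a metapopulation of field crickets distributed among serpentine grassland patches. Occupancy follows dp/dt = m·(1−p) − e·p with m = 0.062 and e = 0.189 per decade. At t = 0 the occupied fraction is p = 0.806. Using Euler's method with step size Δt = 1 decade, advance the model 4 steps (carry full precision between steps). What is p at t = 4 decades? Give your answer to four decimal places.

Update rule: p ← p + [m·(1−p) − e·p]·Δt with Δt = 1.
t = 1: p = 0.80600 + (-0.14031) = 0.66569
t = 2: p = 0.66569 + (-0.10509) = 0.56060
t = 3: p = 0.56060 + (-0.07871) = 0.48189
t = 4: p = 0.48189 + (-0.05896) = 0.42294

0.4229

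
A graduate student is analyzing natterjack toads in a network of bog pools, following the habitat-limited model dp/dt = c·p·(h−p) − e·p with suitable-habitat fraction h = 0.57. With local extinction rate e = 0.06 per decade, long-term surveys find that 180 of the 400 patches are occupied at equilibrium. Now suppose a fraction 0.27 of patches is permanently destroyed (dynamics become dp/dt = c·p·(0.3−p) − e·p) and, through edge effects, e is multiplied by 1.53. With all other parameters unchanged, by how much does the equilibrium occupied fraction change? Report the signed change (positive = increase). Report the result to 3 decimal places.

-0.334

Observed p* = 180/400 = 0.45000.
Balance c(h−p*) = e gives c = e/(0.57 − 0.45000) = 0.06/0.12000 = 0.50000.
New p* = 0.3 − e/c = 0.3 − 0.09180/0.50000 = 0.11640.
Δp* = 0.11640 − 0.45000 = -0.33360.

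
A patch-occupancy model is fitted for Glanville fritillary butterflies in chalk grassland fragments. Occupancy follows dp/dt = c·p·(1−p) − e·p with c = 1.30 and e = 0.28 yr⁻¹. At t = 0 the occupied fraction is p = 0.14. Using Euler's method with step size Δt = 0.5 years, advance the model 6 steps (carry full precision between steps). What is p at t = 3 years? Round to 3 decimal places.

0.643

Update rule: p ← p + [c·p·(1−p) − e·p]·Δt with Δt = 0.5.
step 1: Δp = +0.05866, p = 0.19866
step 2: Δp = +0.07566, p = 0.27432
step 3: Δp = +0.09099, p = 0.36531
step 4: Δp = +0.09956, p = 0.46488
step 5: Δp = +0.09662, p = 0.56149
step 6: Δp = +0.08143, p = 0.64293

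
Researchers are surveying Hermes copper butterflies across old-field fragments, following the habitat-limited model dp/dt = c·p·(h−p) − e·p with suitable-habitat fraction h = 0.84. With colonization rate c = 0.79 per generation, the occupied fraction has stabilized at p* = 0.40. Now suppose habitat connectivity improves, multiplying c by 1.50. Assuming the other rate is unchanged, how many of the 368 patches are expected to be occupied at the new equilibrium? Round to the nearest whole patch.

201

Balance c(h−p*) = e gives e = 0.79×(0.84 − 0.40000) = 0.34760.
New p* = 0.84 − e/c = 0.84 − 0.34760/1.18500 = 0.54667.
Expected occupied = 368 × 0.54667 = 201.17 ≈ 201.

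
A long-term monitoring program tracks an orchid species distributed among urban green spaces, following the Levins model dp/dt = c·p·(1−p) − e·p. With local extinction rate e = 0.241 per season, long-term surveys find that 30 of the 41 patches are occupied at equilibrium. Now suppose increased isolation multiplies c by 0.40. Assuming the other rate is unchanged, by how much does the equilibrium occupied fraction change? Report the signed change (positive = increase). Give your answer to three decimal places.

-0.402

Observed p* = 30/41 = 0.73171.
Balance c(1−p*) = e gives c = e/(1 − 0.73171) = 0.241/0.26829 = 0.89828.
New p* = 1 − e/c = 1 − 0.24100/0.35931 = 0.32927.
Δp* = 0.32927 − 0.73171 = -0.40244.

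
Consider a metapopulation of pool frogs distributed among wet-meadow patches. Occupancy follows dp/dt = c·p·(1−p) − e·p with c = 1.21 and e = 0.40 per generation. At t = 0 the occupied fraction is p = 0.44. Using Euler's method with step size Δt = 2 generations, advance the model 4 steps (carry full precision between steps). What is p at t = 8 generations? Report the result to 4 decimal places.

Update rule: p ← p + [c·p·(1−p) − e·p]·Δt with Δt = 2.
p: 0.44000 → 0.68429  (Δp = +0.24429)
p: 0.68429 → 0.65967  (Δp = -0.02462)
p: 0.65967 → 0.67524  (Δp = +0.01557)
p: 0.67524 → 0.66573  (Δp = -0.00950)

0.6657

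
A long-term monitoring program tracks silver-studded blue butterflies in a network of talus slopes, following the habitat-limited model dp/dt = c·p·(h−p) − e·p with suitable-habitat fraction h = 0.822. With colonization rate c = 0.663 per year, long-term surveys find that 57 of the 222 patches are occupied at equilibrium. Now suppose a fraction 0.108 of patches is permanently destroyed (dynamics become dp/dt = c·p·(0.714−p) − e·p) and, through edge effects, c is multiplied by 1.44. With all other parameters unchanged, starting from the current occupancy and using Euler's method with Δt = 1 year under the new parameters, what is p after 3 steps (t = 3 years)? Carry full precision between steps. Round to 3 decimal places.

0.295

Observed p* = 57/222 = 0.25676.
Balance c(h−p*) = e gives e = 0.663×(0.822 − 0.25676) = 0.37476.
Starting from p₀ = 0.25676; update p ← p + (dp/dt)·Δt with the new parameters.
t = 1: p = 0.25676 + (+0.01586) = 0.27262
t = 2: p = 0.27262 + (+0.01271) = 0.28533
t = 3: p = 0.28533 + (+0.00984) = 0.29518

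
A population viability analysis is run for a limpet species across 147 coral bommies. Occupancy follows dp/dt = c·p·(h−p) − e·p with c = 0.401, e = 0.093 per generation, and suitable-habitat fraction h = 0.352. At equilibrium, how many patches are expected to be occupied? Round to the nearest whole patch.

18

p* = h − e/c = 0.352 − 0.2319 = 0.1201.
Expected occupied patches = N × p* = 147 × 0.1201 = 17.65 ≈ 18.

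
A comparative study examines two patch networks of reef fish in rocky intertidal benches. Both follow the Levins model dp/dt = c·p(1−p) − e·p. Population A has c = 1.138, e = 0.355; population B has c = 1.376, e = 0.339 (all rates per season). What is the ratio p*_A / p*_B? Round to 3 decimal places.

A: p*_A = 1 − 0.355/1.138 = 0.6880.
B: p*_B = 1 − 0.339/1.376 = 0.7536.
p*_A / p*_B = 0.6880/0.7536 = 0.9130.

0.913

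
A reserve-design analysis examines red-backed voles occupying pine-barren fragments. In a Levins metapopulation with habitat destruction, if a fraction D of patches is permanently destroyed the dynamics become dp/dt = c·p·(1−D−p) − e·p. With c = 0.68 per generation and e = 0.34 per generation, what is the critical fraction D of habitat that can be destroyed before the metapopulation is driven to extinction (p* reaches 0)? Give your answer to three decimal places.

0.500

The nontrivial equilibrium is p* = (1−D) − e/c; extinction occurs when this hits zero.
So D_crit = 1 − e/c = 1 − 0.34/0.68 = 1 − 0.5000 = 0.5000.
Note this equals the original equilibrium occupancy — the Levins extinction-debt result.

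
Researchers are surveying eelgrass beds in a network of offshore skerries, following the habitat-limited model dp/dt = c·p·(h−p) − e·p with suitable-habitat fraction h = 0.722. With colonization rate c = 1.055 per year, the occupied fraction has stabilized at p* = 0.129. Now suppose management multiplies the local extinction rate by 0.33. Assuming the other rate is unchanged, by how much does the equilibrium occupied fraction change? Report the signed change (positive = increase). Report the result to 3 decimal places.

0.397

Balance c(h−p*) = e gives e = 1.055×(0.722 − 0.12900) = 0.62561.
New p* = 0.722 − e/c = 0.722 − 0.20645/1.05500 = 0.52631.
Δp* = 0.52631 − 0.12900 = +0.39731.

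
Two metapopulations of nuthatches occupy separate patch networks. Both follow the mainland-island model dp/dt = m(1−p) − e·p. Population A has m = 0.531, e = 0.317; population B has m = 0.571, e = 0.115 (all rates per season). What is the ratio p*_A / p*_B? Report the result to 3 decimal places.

A: p*_A = m/(m+e) = 0.531/0.8480 = 0.6262.
B: p*_B = 0.571/0.6860 = 0.8324.
p*_A / p*_B = 0.6262/0.8324 = 0.7523.

0.752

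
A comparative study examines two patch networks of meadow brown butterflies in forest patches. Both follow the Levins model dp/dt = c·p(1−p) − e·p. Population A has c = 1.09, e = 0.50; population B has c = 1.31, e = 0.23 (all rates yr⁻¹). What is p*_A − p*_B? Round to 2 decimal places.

A: p*_A = 1 − 0.50/1.09 = 0.5413.
B: p*_B = 1 − 0.23/1.31 = 0.8244.
p*_A − p*_B = 0.5413 − 0.8244 = -0.2831.

-0.28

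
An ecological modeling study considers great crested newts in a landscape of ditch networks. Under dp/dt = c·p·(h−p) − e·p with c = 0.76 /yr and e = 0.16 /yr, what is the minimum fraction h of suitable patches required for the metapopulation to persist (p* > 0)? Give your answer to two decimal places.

p* = h − e/c is positive only when h > e/c.
h_min = e/c = 0.16/0.76 = 0.2105.

0.21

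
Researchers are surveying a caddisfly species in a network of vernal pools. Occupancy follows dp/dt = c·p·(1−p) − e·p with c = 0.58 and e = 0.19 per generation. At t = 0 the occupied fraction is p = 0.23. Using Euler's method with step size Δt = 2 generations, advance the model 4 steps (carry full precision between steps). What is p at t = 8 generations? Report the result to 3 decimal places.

0.645

Update rule: p ← p + [c·p·(1−p) − e·p]·Δt with Δt = 2.
t = 2: p = 0.23000 + (+0.11804) = 0.34804
t = 4: p = 0.34804 + (+0.13096) = 0.47899
t = 6: p = 0.47899 + (+0.10747) = 0.58646
t = 8: p = 0.58646 + (+0.05847) = 0.64494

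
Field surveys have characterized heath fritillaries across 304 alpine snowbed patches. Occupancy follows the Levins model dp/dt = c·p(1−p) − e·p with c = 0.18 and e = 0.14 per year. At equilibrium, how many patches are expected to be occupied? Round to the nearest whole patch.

p* = 1 − e/c = 1 − 0.14/0.18 = 0.2222.
Expected occupied patches = N × p* = 304 × 0.2222 = 67.56 ≈ 68.

68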